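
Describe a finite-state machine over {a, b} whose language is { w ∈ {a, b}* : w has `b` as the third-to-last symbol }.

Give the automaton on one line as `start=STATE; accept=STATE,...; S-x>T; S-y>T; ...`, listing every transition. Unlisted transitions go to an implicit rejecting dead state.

Because acceptance depends on a position counted from the end, the machine has to buffer the most recent 3 symbols. Make each state the string of the last up-to-3 symbols read; on input `x` shift the window left and append `x`. Accept when the buffered window has length 3 and begins with `b`.
With 15 states:
          a    b  
>  q0     q1   q2 
   q1     q3   q4 
   q2     q5   q6 
   q3     q7   q8 
   q4     q9  q10 
   q5    q11  q12 
   q6    q13  q14 
   q7     q7   q8 
   q8     q9  q10 
   q9    q11  q12 
   q10   q13  q14 
 * q11    q7   q8 
 * q12    q9  q10 
 * q13   q11  q12 
 * q14   q13  q14 
(> = start, * = accepting)

start=q0; accept=q11,q12,q13,q14; q0-a>q1; q0-b>q2; q1-a>q3; q1-b>q4; q2-a>q5; q2-b>q6; q3-a>q7; q3-b>q8; q4-a>q9; q4-b>q10; q5-a>q11; q5-b>q12; q6-a>q13; q6-b>q14; q7-a>q7; q7-b>q8; q8-a>q9; q8-b>q10; q9-a>q11; q9-b>q12; q10-a>q13; q10-b>q14; q11-a>q7; q11-b>q8; q12-a>q9; q12-b>q10; q13-a>q11; q13-b>q12; q14-a>q13; q14-b>q14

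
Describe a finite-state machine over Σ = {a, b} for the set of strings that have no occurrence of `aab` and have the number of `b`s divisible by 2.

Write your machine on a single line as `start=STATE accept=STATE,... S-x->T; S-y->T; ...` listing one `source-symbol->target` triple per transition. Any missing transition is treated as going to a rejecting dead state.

Build one automaton per condition and run them in lockstep. One (4 states) tracks partial matches of the forbidden pattern `aab`; the other (2 states) tracks the count of `b`s modulo 2. Each combined state is a pair, one component from each; accept when both components accept.
8 states suffice.
        a   b  
>* s0   s1  s2 
 * s1   s3  s2 
   s2   s4  s0 
 * s3   s3  s5 
   s4   s6  s0 
   s5   s5  s7 
   s6   s6  s7 
   s7   s7  s5 
(> = start, * = accepting)

start=s0; accept=s0,s1,s3; s0-a->s1; s0-b->s2; s1-a->s3; s1-b->s2; s2-a->s4; s2-b->s0; s3-a->s3; s3-b->s5; s4-a->s6; s4-b->s0; s5-a->s5; s5-b->s7; s6-a->s6; s6-b->s7; s7-a->s7; s7-b->s5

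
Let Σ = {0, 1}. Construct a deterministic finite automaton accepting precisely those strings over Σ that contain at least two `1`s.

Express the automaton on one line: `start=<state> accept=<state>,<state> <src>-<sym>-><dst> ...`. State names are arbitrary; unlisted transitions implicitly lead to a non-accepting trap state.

Count `1`s, saturating at 3: states s0 through s2 mean 0 through 2 `1`s seen; s3 means more than 2. Each `1` increments (capped at s3); other symbols loop. Accept from {s2, s3}.
A 4-state machine:
        0   1  
>  s0   s0  s1 
   s1   s1  s2 
 * s2   s2  s3 
 * s3   s3  s3 
(> = start, * = accepting)

start=s0 accept=s2,s3 s0-0->s0 s0-1->s1 s1-0->s1 s1-1->s2 s2-0->s2 s2-1->s3 s3-0->s3 s3-1->s3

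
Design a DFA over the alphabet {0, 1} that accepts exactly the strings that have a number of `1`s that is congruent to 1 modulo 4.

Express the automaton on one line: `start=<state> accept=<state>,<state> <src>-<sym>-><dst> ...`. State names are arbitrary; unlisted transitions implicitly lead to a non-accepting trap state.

start=q0 accept=q1 q0-0->q0 q0-1->q1 q1-0->q1 q1-1->q2 q2-0->q2 q2-1->q3 q3-0->q3 q3-1->q0

Keep the running count of `1`s modulo 4: each `1` advances along the cycle q0 → q1 → q2 → q3 → q0 while other symbols loop. Accept at q1.
4 states suffice.
        0   1  
>  q0   q0  q1 
 * q1   q1  q2 
   q2   q2  q3 
   q3   q3  q0 
(> = start, * = accepting)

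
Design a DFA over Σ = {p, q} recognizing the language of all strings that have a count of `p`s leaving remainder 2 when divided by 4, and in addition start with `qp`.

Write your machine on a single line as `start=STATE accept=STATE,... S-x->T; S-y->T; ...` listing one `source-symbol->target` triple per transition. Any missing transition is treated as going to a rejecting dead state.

Handle the two conditions separately and then intersect. One (4 states) tracks the count of `p`s modulo 4; the other (4 states) tracks whether the input so far still matches the prefix `qp`. Each combined state is a pair, one component from each; accept when both components accept.
With 10 states:
        p   q  
>  s0   s1  s2 
   s1   s3  s1 
   s2   s4  s5 
   s3   s6  s3 
   s4   s7  s4 
   s5   s1  s5 
   s6   s5  s6 
 * s7   s8  s7 
   s8   s9  s8 
   s9   s4  s9 
(> = start, * = accepting)

start=s0; accept=s7; s0-p->s1; s0-q->s2; s1-p->s3; s1-q->s1; s2-p->s4; s2-q->s5; s3-p->s6; s3-q->s3; s4-p->s7; s4-q->s4; s5-p->s1; s5-q->s5; s6-p->s5; s6-q->s6; s7-p->s8; s7-q->s7; s8-p->s9; s8-q->s8; s9-p->s4; s9-q->s9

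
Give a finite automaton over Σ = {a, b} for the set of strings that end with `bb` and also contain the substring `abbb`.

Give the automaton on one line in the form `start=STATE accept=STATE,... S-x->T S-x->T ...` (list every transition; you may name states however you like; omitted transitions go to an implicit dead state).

Run two small machines in parallel and take their product. One (3 states) tracks how much of the suffix `bb` has currently been matched; the other (5 states) tracks whether and how much of `abbb` has been seen. Each combined state is a pair, one component from each; accept when both components accept.
        a   b  
>  S0   S1  S2 
   S1   S1  S3 
   S2   S1  S4 
   S3   S1  S5 
   S4   S1  S4 
   S5   S1  S6 
 * S6   S7  S6 
   S7   S7  S8 
   S8   S7  S6 
(> = start, * = accepting)

start=S0 accept=S6 S0-a->S1 S0-b->S2 S1-a->S1 S1-b->S3 S2-a->S1 S2-b->S4 S3-a->S1 S3-b->S5 S4-a->S1 S4-b->S4 S5-a->S1 S5-b->S6 S6-a->S7 S6-b->S6 S7-a->S7 S7-b->S8 S8-a->S7 S8-b->S6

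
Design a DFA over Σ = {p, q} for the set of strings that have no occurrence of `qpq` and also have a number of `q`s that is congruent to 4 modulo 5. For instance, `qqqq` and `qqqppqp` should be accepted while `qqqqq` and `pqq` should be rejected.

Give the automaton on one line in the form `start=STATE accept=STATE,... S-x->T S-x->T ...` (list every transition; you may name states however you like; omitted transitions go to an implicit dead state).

Build one automaton per condition and run them in lockstep. One (4 states) tracks partial matches of the forbidden pattern `qpq`; the other (5 states) tracks the count of `q`s modulo 5. Each combined state is a pair, one component from each; accept when both components accept. Minimizing collapses redundant product states.
With 16 states:
          p    q  
>  S0     S0   S1 
   S1     S2   S3 
   S2     S4   S5 
   S3     S6   S7 
   S4     S4   S3 
   S5     S5   S5 
   S6     S8   S5 
   S7     S9  S10 
   S8     S8   S7 
   S9    S11   S5 
 * S10   S12  S13 
   S11   S11  S10 
 * S12   S14   S5 
   S13   S15   S1 
 * S14   S14  S13 
   S15    S0   S5 
(> = start, * = accepting)

start=S0 accept=S10,S12,S14 S0-p->S0 S0-q->S1 S1-p->S2 S1-q->S3 S2-p->S4 S2-q->S5 S3-p->S6 S3-q->S7 S4-p->S4 S4-q->S3 S5-p->S5 S5-q->S5 S6-p->S8 S6-q->S5 S7-p->S9 S7-q->S10 S8-p->S8 S8-q->S7 S9-p->S11 S9-q->S5 S10-p->S12 S10-q->S13 S11-p->S11 S11-q->S10 S12-p->S14 S12-q->S5 S13-p->S15 S13-q->S1 S14-p->S14 S14-q->S13 S15-p->S0 S15-q->S5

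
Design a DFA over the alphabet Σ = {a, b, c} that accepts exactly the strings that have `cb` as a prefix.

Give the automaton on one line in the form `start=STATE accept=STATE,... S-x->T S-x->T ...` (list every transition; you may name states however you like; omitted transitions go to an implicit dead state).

start=s0 accept=s2 s0-a->s3 s0-b->s3 s0-c->s1 s1-a->s3 s1-b->s2 s1-c->s3 s2-a->s2 s2-b->s2 s2-c->s2 s3-a->s3 s3-b->s3 s3-c->s3

Walk along `cb` while the input agrees: from s0 take `c` to s1, and so on. Any deviation drops to the rejecting sink s3. Once s2 is reached the prefix is confirmed and every continuation is accepted.
A 4-state machine:
        a   b   c  
>  s0   s3  s3  s1 
   s1   s3  s2  s3 
 * s2   s2  s2  s2 
   s3   s3  s3  s3 
(> = start, * = accepting)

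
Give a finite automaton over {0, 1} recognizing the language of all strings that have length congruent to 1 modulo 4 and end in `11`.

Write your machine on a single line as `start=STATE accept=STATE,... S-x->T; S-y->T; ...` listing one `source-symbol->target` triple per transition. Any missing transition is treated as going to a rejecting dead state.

start=q0; accept=q5; q0-0->q1; q0-1->q1; q1-0->q2; q1-1->q2; q2-0->q3; q2-1->q3; q3-0->q0; q3-1->q4; q4-0->q1; q4-1->q5; q5-0->q2; q5-1->q2

Run two small machines in parallel and take their product. The first has 4 states tracking the input length modulo 4; the second has 3 states tracking how much of the suffix `11` has currently been matched. A product state is a pair (one from each), accepting exactly when both do. After merging equivalent states the machine shrinks.
6 states suffice.
        0   1  
>  q0   q1  q1 
   q1   q2  q2 
   q2   q3  q3 
   q3   q0  q4 
   q4   q1  q5 
 * q5   q2  q2 
(> = start, * = accepting)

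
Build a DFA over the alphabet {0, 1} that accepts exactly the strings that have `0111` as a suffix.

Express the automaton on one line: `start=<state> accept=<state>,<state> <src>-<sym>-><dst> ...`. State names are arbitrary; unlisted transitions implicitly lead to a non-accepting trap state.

start=S0 accept=S4 S0-0->S1 S0-1->S0 S1-0->S1 S1-1->S2 S2-0->S1 S2-1->S3 S3-0->S1 S3-1->S4 S4-0->S1 S4-1->S0

Let each state record the length of the longest suffix of the input read so far that is also a prefix of `0111`. S1 means the last symbol is `0`; S2 means the last 2 symbols are `01`; S3 means the last 3 symbols are `011`; S4 means the last 4 symbols are `0111`. Accept only at S4, where the string currently ends in `0111`.
        0   1  
>  S0   S1  S0 
   S1   S1  S2 
   S2   S1  S3 
   S3   S1  S4 
 * S4   S1  S0 
(> = start, * = accepting)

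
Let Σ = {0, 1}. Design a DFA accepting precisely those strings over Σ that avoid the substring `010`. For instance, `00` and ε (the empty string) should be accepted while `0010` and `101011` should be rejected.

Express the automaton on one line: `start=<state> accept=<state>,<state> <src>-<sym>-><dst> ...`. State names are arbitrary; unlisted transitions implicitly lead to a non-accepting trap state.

This is the complement of 'contains `010`'. Use the same substring-matching states — q0 through q3 holding how much of `010` has just been matched — but flip the accepting set: everything except the trap q3 accepts.
With 4 states:
        0   1  
>* q0   q1  q0 
 * q1   q1  q2 
 * q2   q3  q0 
   q3   q3  q3 
(> = start, * = accepting)

start=q0 accept=q0,q1,q2 q0-0->q1 q0-1->q0 q1-0->q1 q1-1->q2 q2-0->q3 q2-1->q0 q3-0->q3 q3-1->q3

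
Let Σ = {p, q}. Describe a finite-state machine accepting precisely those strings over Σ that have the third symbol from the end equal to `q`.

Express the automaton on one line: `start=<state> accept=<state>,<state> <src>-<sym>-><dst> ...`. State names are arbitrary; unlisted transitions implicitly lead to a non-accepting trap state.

start=A accept=L,M,N,O A-p->B A-q->C B-p->D B-q->E C-p->F C-q->G D-p->H D-q->I E-p->J E-q->K F-p->L F-q->M G-p->N G-q->O H-p->H H-q->I I-p->J I-q->K J-p->L J-q->M K-p->N K-q->O L-p->H L-q->I M-p->J M-q->K N-p->L N-q->M O-p->N O-q->O

A DFA must remember the last 3 symbols (since which symbol is third-to-last isn't known until the input ends). Use one state per possible window of the last ≤3 symbols; accept from those whose window starts with `q`.
       p  q 
>  A   B  C 
   B   D  E 
   C   F  G 
   D   H  I 
   E   J  K 
   F   L  M 
   G   N  O 
   H   H  I 
   I   J  K 
   J   L  M 
   K   N  O 
 * L   H  I 
 * M   J  K 
 * N   L  M 
 * O   N  O 
(> = start, * = accepting)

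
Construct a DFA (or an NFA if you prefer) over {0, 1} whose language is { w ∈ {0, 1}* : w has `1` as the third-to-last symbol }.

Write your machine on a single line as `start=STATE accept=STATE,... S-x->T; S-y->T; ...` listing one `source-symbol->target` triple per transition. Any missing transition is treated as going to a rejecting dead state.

start=A; accept=L,M,N,O; A-0->B; A-1->C; B-0->D; B-1->E; C-0->F; C-1->G; D-0->H; D-1->I; E-0->J; E-1->K; F-0->L; F-1->M; G-0->N; G-1->O; H-0->H; H-1->I; I-0->J; I-1->K; J-0->L; J-1->M; K-0->N; K-1->O; L-0->H; L-1->I; M-0->J; M-1->K; N-0->L; N-1->M; O-0->N; O-1->O

Because acceptance depends on a position counted from the end, the machine has to buffer the most recent 3 symbols. Make each state the string of the last up-to-3 symbols read; on input `x` shift the window left and append `x`. Accept when the buffered window has length 3 and begins with `1`.
       0  1 
>  A   B  C 
   B   D  E 
   C   F  G 
   D   H  I 
   E   J  K 
   F   L  M 
   G   N  O 
   H   H  I 
   I   J  K 
   J   L  M 
   K   N  O 
 * L   H  I 
 * M   J  K 
 * N   L  M 
 * O   N  O 
(> = start, * = accepting)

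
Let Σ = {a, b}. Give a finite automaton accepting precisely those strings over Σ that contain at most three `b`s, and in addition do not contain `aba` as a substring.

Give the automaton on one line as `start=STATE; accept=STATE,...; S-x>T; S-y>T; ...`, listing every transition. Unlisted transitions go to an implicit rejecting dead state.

Run two small machines in parallel and take their product. One (5 states) tracks the count of `b`s, saturating at 4; the other (4 states) tracks partial matches of the forbidden pattern `aba`. Each combined state is a pair, one component from each; accept when both components accept. Minimizing collapses redundant product states.
An 11-state machine:
          a    b  
>* q0     q1   q2 
 * q1     q1   q3 
 * q2     q4   q5 
 * q3     q6   q5 
 * q4     q4   q7 
 * q5     q8   q9 
   q6     q6   q6 
 * q7     q6   q9 
 * q8     q8  q10 
 * q9     q9   q6 
 * q10    q6   q6 
(> = start, * = accepting)

start=q0; accept=q0,q1,q2,q3,q4,q5,q7,q8,q9,q10; q0-a>q1; q0-b>q2; q1-a>q1; q1-b>q3; q2-a>q4; q2-b>q5; q3-a>q6; q3-b>q5; q4-a>q4; q4-b>q7; q5-a>q8; q5-b>q9; q6-a>q6; q6-b>q6; q7-a>q6; q7-b>q9; q8-a>q8; q8-b>q10; q9-a>q9; q9-b>q6; q10-a>q6; q10-b>q6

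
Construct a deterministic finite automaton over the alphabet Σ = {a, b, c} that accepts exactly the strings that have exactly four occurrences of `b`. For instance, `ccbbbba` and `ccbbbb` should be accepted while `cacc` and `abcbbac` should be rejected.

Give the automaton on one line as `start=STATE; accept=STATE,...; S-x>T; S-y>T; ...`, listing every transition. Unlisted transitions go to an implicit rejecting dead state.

Count `b`s, saturating at 5: states q0 through q4 mean 0 through 4 `b`s seen; q5 means more than 4. Each `b` increments (capped at q5); other symbols loop. Accept from {q4}.
A 6-state machine:
        a   b   c  
>  q0   q0  q1  q0 
   q1   q1  q2  q1 
   q2   q2  q3  q2 
   q3   q3  q4  q3 
 * q4   q4  q5  q4 
   q5   q5  q5  q5 
(> = start, * = accepting)

start=q0; accept=q4; q0-a>q0; q0-b>q1; q0-c>q0; q1-a>q1; q1-b>q2; q1-c>q1; q2-a>q2; q2-b>q3; q2-c>q2; q3-a>q3; q3-b>q4; q3-c>q3; q4-a>q4; q4-b>q5; q4-c>q4; q5-a>q5; q5-b>q5; q5-c>q5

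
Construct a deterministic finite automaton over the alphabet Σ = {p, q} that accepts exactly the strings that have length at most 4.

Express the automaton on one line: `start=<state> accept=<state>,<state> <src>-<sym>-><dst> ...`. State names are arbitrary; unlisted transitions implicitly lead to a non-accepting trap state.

Count input length up to 5: every symbol moves from A toward F, which means 'more than 4' and absorbs. Accept from {A, B, C, D, E}.
A 6-state machine:
       p  q 
>* A   B  B 
 * B   C  C 
 * C   D  D 
 * D   E  E 
 * E   F  F 
   F   F  F 
(> = start, * = accepting)

start=A accept=A,B,C,D,E A-p->B A-q->B B-p->C B-q->C C-p->D C-q->D D-p->E D-q->E E-p->F E-q->F F-p->F F-q->F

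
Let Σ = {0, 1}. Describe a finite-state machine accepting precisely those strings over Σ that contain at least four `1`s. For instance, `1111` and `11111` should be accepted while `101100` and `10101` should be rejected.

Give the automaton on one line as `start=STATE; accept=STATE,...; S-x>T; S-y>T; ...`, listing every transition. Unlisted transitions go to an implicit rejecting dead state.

Count `1`s, saturating at 5: states q0 through q4 mean 0 through 4 `1`s seen; q5 means more than 4. Each `1` increments (capped at q5); other symbols loop. Accept from {q4, q5}.
        0   1  
>  q0   q0  q1 
   q1   q1  q2 
   q2   q2  q3 
   q3   q3  q4 
 * q4   q4  q5 
 * q5   q5  q5 
(> = start, * = accepting)

start=q0; accept=q4,q5; q0-0>q0; q0-1>q1; q1-0>q1; q1-1>q2; q2-0>q2; q2-1>q3; q3-0>q3; q3-1>q4; q4-0>q4; q4-1>q5; q5-0>q5; q5-1>q5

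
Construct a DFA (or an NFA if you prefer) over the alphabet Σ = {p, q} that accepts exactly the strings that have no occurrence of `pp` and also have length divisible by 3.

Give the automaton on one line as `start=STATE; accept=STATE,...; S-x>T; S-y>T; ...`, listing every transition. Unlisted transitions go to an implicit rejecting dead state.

start=S0; accept=S0,S7; S0-p>S1; S0-q>S2; S1-p>S3; S1-q>S4; S2-p>S5; S2-q>S4; S3-p>S6; S3-q>S6; S4-p>S7; S4-q>S0; S5-p>S6; S5-q>S0; S6-p>S8; S6-q>S8; S7-p>S8; S7-q>S2; S8-p>S3; S8-q>S3

Build one automaton per condition and run them in lockstep. One (3 states) tracks partial matches of the forbidden pattern `pp`; the other (3 states) tracks the input length modulo 3. Each combined state is a pair, one component from each; accept when both components accept.
With 9 states:
        p   q  
>* S0   S1  S2 
   S1   S3  S4 
   S2   S5  S4 
   S3   S6  S6 
   S4   S7  S0 
   S5   S6  S0 
   S6   S8  S8 
 * S7   S8  S2 
   S8   S3  S3 
(> = start, * = accepting)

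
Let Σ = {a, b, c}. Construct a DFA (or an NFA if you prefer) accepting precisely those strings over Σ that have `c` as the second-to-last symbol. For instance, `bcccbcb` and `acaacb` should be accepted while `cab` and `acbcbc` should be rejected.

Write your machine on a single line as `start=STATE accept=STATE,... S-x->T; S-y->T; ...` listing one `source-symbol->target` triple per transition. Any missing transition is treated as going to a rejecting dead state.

start=q0; accept=q10,q11,q12; q0-a->q1; q0-b->q2; q0-c->q3; q1-a->q4; q1-b->q5; q1-c->q6; q2-a->q7; q2-b->q8; q2-c->q9; q3-a->q10; q3-b->q11; q3-c->q12; q4-a->q4; q4-b->q5; q4-c->q6; q5-a->q7; q5-b->q8; q5-c->q9; q6-a->q10; q6-b->q11; q6-c->q12; q7-a->q4; q7-b->q5; q7-c->q6; q8-a->q7; q8-b->q8; q8-c->q9; q9-a->q10; q9-b->q11; q9-c->q12; q10-a->q4; q10-b->q5; q10-c->q6; q11-a->q7; q11-b->q8; q11-c->q9; q12-a->q10; q12-b->q11; q12-c->q12

Because acceptance depends on a position counted from the end, the machine has to buffer the most recent 2 symbols. Make each state the string of the last up-to-2 symbols read; on input `x` shift the window left and append `x`. Accept when the buffered window has length 2 and begins with `c`.
With 13 states:
          a    b    c  
>  q0     q1   q2   q3 
   q1     q4   q5   q6 
   q2     q7   q8   q9 
   q3    q10  q11  q12 
   q4     q4   q5   q6 
   q5     q7   q8   q9 
   q6    q10  q11  q12 
   q7     q4   q5   q6 
   q8     q7   q8   q9 
   q9    q10  q11  q12 
 * q10    q4   q5   q6 
 * q11    q7   q8   q9 
 * q12   q10  q11  q12 
(> = start, * = accepting)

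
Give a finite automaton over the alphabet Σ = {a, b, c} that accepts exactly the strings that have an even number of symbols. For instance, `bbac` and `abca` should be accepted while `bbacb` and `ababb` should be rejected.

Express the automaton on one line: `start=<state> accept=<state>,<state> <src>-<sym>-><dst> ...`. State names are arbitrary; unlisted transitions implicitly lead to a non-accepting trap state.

start=S0 accept=S0 S0-a->S1 S0-b->S1 S0-c->S1 S1-a->S0 S1-b->S0 S1-c->S0

Count input length modulo 2: every symbol advances one step around the cycle S0 → S1 → S0. Accept at S0.
With 2 states:
        a   b   c  
>* S0   S1  S1  S1 
   S1   S0  S0  S0 
(> = start, * = accepting)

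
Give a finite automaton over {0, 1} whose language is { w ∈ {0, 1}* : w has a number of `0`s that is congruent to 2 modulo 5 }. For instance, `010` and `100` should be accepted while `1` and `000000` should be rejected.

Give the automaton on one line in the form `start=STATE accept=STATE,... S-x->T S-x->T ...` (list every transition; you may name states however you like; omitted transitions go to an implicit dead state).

The only thing that matters is how many `0`s have appeared, reduced mod 5. Use one state per residue: q0 for 0, …, q4 for 4. Reading `0` moves to the next residue; anything else stays put. q2 is accepting.
        0   1  
>  q0   q1  q0 
   q1   q2  q1 
 * q2   q3  q2 
   q3   q4  q3 
   q4   q0  q4 
(> = start, * = accepting)

start=q0 accept=q2 q0-0->q1 q0-1->q0 q1-0->q2 q1-1->q1 q2-0->q3 q2-1->q2 q3-0->q4 q3-1->q3 q4-0->q0 q4-1->q4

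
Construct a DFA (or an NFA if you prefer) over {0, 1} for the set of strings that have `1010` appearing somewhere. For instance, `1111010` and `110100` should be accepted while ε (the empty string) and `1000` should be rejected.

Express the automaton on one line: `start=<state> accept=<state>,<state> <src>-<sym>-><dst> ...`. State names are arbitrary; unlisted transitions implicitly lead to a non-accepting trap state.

start=A accept=E A-0->A A-1->B B-0->C B-1->B C-0->A C-1->D D-0->E D-1->B E-0->E E-1->E

States A..D record the length of the longest prefix of `1010` that matches the current input suffix. Reaching E means `1010` has been seen, and we stay there forever. Accept from E.
A 5-state machine:
       0  1 
>  A   A  B 
   B   C  B 
   C   A  D 
   D   E  B 
 * E   E  E 
(> = start, * = accepting)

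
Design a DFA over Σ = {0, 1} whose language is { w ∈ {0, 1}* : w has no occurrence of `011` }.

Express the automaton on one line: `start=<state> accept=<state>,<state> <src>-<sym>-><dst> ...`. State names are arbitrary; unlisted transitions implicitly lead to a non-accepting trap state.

start=s0 accept=s0,s1,s2 s0-0->s1 s0-1->s0 s1-0->s1 s1-1->s2 s2-0->s1 s2-1->s3 s3-0->s3 s3-1->s3

This is the complement of 'contains `011`'. Use the same substring-matching states — s0 through s3 holding how much of `011` has just been matched — but flip the accepting set: everything except the trap s3 accepts.
4 states suffice.
        0   1  
>* s0   s1  s0 
 * s1   s1  s2 
 * s2   s1  s3 
   s3   s3  s3 
(> = start, * = accepting)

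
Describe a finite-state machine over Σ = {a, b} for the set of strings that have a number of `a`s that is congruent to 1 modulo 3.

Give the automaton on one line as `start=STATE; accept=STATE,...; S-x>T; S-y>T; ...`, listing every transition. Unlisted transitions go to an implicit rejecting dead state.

start=q0; accept=q1; q0-a>q1; q0-b>q0; q1-a>q2; q1-b>q1; q2-a>q0; q2-b>q2

The only thing that matters is how many `a`s have appeared, reduced mod 3. Use one state per residue: q0 for 0, …, q2 for 2. Reading `a` moves to the next residue; anything else stays put. q1 is accepting.
        a   b  
>  q0   q1  q0 
 * q1   q2  q1 
   q2   q0  q2 
(> = start, * = accepting)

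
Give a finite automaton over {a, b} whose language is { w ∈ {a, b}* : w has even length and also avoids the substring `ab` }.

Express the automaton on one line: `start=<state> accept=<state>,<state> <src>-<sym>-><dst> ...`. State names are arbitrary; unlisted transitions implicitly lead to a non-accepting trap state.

start=q0 accept=q0,q3 q0-a->q1 q0-b->q2 q1-a->q3 q1-b->q4 q2-a->q3 q2-b->q0 q3-a->q1 q3-b->q4 q4-a->q4 q4-b->q4

Build one automaton per condition and run them in lockstep. One (2 states) tracks the input length modulo 2; the other (3 states) tracks partial matches of the forbidden pattern `ab`. Each combined state is a pair, one component from each; accept when both components accept. Equivalent product states are then merged.
        a   b  
>* q0   q1  q2 
   q1   q3  q4 
   q2   q3  q0 
 * q3   q1  q4 
   q4   q4  q4 
(> = start, * = accepting)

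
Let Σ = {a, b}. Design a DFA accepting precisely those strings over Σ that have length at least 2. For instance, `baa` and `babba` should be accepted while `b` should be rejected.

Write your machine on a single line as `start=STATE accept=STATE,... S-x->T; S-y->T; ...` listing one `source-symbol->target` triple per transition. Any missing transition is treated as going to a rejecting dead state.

We only need to distinguish lengths 0, 1, …, 2, and '>2'. Chain S0 → S1 → S2 → S3 on every symbol, with S3 looping. Accepting states: {S2, S3}.
4 states suffice.
        a   b  
>  S0   S1  S1 
   S1   S2  S2 
 * S2   S3  S3 
 * S3   S3  S3 
(> = start, * = accepting)

start=S0; accept=S2,S3; S0-a->S1; S0-b->S1; S1-a->S2; S1-b->S2; S2-a->S3; S2-b->S3; S3-a->S3; S3-b->S3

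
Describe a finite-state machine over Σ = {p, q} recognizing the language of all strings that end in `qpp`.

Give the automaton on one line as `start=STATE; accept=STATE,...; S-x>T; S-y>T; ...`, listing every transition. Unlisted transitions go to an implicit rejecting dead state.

start=A; accept=D; A-p>A; A-q>B; B-p>C; B-q>B; C-p>D; C-q>B; D-p>A; D-q>B

Remember how much of `qpp` the current input suffix matches. State A means no match yet; B means the last symbol is `q`; C means the last 2 symbols are `qp`; D means the last 3 symbols are `qpp`. Only D accepts. On a mismatch, fall back to the longest proper suffix that is still a prefix of `qpp`.
With 4 states:
       p  q 
>  A   A  B 
   B   C  B 
   C   D  B 
 * D   A  B 
(> = start, * = accepting)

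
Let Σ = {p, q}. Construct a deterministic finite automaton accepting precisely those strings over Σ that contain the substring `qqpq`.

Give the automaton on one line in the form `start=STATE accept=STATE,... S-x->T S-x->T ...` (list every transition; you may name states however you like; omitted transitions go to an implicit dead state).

start=s0 accept=s4 s0-p->s0 s0-q->s1 s1-p->s0 s1-q->s2 s2-p->s3 s2-q->s2 s3-p->s0 s3-q->s4 s4-p->s4 s4-q->s4

Track how much of `qqpq` has been matched so far: state s0 is no progress, s4 is the absorbing accept state reached once `qqpq` has occurred. Intermediate states record partial matches; on a mismatch, fall back to the longest reusable overlap.
With 5 states:
        p   q  
>  s0   s0  s1 
   s1   s0  s2 
   s2   s3  s2 
   s3   s0  s4 
 * s4   s4  s4 
(> = start, * = accepting)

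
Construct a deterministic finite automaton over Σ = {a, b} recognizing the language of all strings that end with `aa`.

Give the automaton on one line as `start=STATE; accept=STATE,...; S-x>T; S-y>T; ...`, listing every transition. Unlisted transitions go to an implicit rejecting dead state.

Remember how much of `aa` the current input suffix matches. State s0 means no match yet; s1 means the last symbol is `a`; s2 means the last 2 symbols are `aa`. Only s2 accepts. On a mismatch, fall back to the longest proper suffix that is still a prefix of `aa`.
3 states suffice.
        a   b  
>  s0   s1  s0 
   s1   s2  s0 
 * s2   s2  s0 
(> = start, * = accepting)

start=s0; accept=s2; s0-a>s1; s0-b>s0; s1-a>s2; s1-b>s0; s2-a>s2; s2-b>s0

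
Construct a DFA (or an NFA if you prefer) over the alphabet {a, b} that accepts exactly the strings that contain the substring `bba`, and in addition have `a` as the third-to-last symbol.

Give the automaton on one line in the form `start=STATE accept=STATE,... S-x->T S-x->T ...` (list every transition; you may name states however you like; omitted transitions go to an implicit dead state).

start=q0 accept=q6,q7,q8,q9 q0-a->q0 q0-b->q1 q1-a->q0 q1-b->q2 q2-a->q3 q2-b->q2 q3-a->q4 q3-b->q5 q4-a->q6 q4-b->q7 q5-a->q8 q5-b->q9 q6-a->q6 q6-b->q7 q7-a->q8 q7-b->q9 q8-a->q4 q8-b->q5 q9-a->q3 q9-b->q2

Handle the two conditions separately and then intersect. One (4 states) tracks whether and how much of `bba` has been seen; the other (15 states) tracks the last 3 symbols read. Each combined state is a pair, one component from each; accept when both components accept. After merging equivalent states the machine shrinks.
A 10-state machine:
        a   b  
>  q0   q0  q1 
   q1   q0  q2 
   q2   q3  q2 
   q3   q4  q5 
   q4   q6  q7 
   q5   q8  q9 
 * q6   q6  q7 
 * q7   q8  q9 
 * q8   q4  q5 
 * q9   q3  q2 
(> = start, * = accepting)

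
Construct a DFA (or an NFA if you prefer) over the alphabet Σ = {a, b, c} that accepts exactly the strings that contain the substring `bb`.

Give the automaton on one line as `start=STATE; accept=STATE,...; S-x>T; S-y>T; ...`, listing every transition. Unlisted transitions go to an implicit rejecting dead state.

start=q0; accept=q2; q0-a>q0; q0-b>q1; q0-c>q0; q1-a>q0; q1-b>q2; q1-c>q0; q2-a>q2; q2-b>q2; q2-c>q2

Track how much of `bb` has been matched so far: state q0 is no progress, q2 is the absorbing accept state reached once `bb` has occurred. Intermediate states record partial matches; on a mismatch, fall back to the longest reusable overlap.
        a   b   c  
>  q0   q0  q1  q0 
   q1   q0  q2  q0 
 * q2   q2  q2  q2 
(> = start, * = accepting)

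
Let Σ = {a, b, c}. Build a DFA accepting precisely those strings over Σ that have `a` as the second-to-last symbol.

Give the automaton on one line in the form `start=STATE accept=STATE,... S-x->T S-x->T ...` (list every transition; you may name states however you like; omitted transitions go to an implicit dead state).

start=q0 accept=q4,q5,q6 q0-a->q1 q0-b->q2 q0-c->q3 q1-a->q4 q1-b->q5 q1-c->q6 q2-a->q7 q2-b->q8 q2-c->q9 q3-a->q10 q3-b->q11 q3-c->q12 q4-a->q4 q4-b->q5 q4-c->q6 q5-a->q7 q5-b->q8 q5-c->q9 q6-a->q10 q6-b->q11 q6-c->q12 q7-a->q4 q7-b->q5 q7-c->q6 q8-a->q7 q8-b->q8 q8-c->q9 q9-a->q10 q9-b->q11 q9-c->q12 q10-a->q4 q10-b->q5 q10-c->q6 q11-a->q7 q11-b->q8 q11-c->q9 q12-a->q10 q12-b->q11 q12-c->q12

A DFA must remember the last 2 symbols (since which symbol is second-to-last isn't known until the input ends). Use one state per possible window of the last ≤2 symbols; accept from those whose window starts with `a`.
With 13 states:
          a    b    c  
>  q0     q1   q2   q3 
   q1     q4   q5   q6 
   q2     q7   q8   q9 
   q3    q10  q11  q12 
 * q4     q4   q5   q6 
 * q5     q7   q8   q9 
 * q6    q10  q11  q12 
   q7     q4   q5   q6 
   q8     q7   q8   q9 
   q9    q10  q11  q12 
   q10    q4   q5   q6 
   q11    q7   q8   q9 
   q12   q10  q11  q12 
(> = start, * = accepting)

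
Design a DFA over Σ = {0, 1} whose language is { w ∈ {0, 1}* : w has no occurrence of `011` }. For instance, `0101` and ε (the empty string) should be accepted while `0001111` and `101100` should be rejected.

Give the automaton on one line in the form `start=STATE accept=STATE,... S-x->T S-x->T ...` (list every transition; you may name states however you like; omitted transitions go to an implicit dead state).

Track partial matches of the forbidden pattern `011`. State s3 is a dead state reached once `011` has occurred; every other state accepts. s0 means no part of `011` is currently matched.
With 4 states:
        0   1  
>* s0   s1  s0 
 * s1   s1  s2 
 * s2   s1  s3 
   s3   s3  s3 
(> = start, * = accepting)

start=s0 accept=s0,s1,s2 s0-0->s1 s0-1->s0 s1-0->s1 s1-1->s2 s2-0->s1 s2-1->s3 s3-0->s3 s3-1->s3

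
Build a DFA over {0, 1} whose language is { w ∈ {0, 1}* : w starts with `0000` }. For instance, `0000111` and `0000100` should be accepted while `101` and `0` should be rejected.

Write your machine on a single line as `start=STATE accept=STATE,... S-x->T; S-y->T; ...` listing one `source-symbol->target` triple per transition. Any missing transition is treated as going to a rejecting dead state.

start=q0; accept=q4; q0-0->q1; q0-1->q5; q1-0->q2; q1-1->q5; q2-0->q3; q2-1->q5; q3-0->q4; q3-1->q5; q4-0->q4; q4-1->q4; q5-0->q5; q5-1->q5

Walk along `0000` while the input agrees: from q0 take `0` to q1, and so on. Any deviation drops to the rejecting sink q5. Once q4 is reached the prefix is confirmed and every continuation is accepted.
        0   1  
>  q0   q1  q5 
   q1   q2  q5 
   q2   q3  q5 
   q3   q4  q5 
 * q4   q4  q4 
   q5   q5  q5 
(> = start, * = accepting)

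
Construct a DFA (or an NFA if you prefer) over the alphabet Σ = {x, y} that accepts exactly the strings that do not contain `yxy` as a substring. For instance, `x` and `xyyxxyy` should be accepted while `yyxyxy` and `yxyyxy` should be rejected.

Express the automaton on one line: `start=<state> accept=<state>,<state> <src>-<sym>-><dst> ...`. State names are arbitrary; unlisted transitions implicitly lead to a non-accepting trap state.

start=q0 accept=q0,q1,q2 q0-x->q0 q0-y->q1 q1-x->q2 q1-y->q1 q2-x->q0 q2-y->q3 q3-x->q3 q3-y->q3

Track partial matches of the forbidden pattern `yxy`. State q3 is a dead state reached once `yxy` has occurred; every other state accepts. q0 means no part of `yxy` is currently matched.
4 states suffice.
        x   y  
>* q0   q0  q1 
 * q1   q2  q1 
 * q2   q0  q3 
   q3   q3  q3 
(> = start, * = accepting)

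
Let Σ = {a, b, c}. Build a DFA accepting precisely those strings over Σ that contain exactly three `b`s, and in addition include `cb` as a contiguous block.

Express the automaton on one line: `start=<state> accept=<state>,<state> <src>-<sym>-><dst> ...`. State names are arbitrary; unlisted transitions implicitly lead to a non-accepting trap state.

start=s0 accept=s11 s0-a->s0 s0-b->s1 s0-c->s2 s1-a->s1 s1-b->s3 s1-c->s4 s2-a->s0 s2-b->s5 s2-c->s2 s3-a->s3 s3-b->s6 s3-c->s7 s4-a->s1 s4-b->s8 s4-c->s4 s5-a->s5 s5-b->s8 s5-c->s5 s6-a->s6 s6-b->s9 s6-c->s10 s7-a->s3 s7-b->s11 s7-c->s7 s8-a->s8 s8-b->s11 s8-c->s8 s9-a->s9 s9-b->s9 s9-c->s12 s10-a->s6 s10-b->s13 s10-c->s10 s11-a->s11 s11-b->s13 s11-c->s11 s12-a->s9 s12-b->s13 s12-c->s12 s13-a->s13 s13-b->s13 s13-c->s13

Build one automaton per condition and run them in lockstep. One (5 states) tracks the count of `b`s, saturating at 4; the other (3 states) tracks whether and how much of `cb` has been seen. Each combined state is a pair, one component from each; accept when both components accept.
14 states suffice.
          a    b    c  
>  s0     s0   s1   s2 
   s1     s1   s3   s4 
   s2     s0   s5   s2 
   s3     s3   s6   s7 
   s4     s1   s8   s4 
   s5     s5   s8   s5 
   s6     s6   s9  s10 
   s7     s3  s11   s7 
   s8     s8  s11   s8 
   s9     s9   s9  s12 
   s10    s6  s13  s10 
 * s11   s11  s13  s11 
   s12    s9  s13  s12 
   s13   s13  s13  s13 
(> = start, * = accepting)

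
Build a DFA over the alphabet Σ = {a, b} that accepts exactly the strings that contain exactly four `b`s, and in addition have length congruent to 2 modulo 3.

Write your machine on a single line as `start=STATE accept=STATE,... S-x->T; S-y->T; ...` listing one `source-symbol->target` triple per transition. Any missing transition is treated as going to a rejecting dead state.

start=q0; accept=q13; q0-a->q1; q0-b->q2; q1-a->q3; q1-b->q4; q2-a->q4; q2-b->q5; q3-a->q0; q3-b->q6; q4-a->q6; q4-b->q7; q5-a->q7; q5-b->q8; q6-a->q2; q6-b->q9; q7-a->q9; q7-b->q10; q8-a->q10; q8-b->q11; q9-a->q5; q9-b->q12; q10-a->q12; q10-b->q13; q11-a->q13; q11-b->q14; q12-a->q8; q12-b->q15; q13-a->q15; q13-b->q16; q14-a->q16; q14-b->q16; q15-a->q11; q15-b->q17; q16-a->q17; q16-b->q17; q17-a->q14; q17-b->q14

Build one automaton per condition and run them in lockstep. The first has 6 states tracking the count of `b`s, saturating at 5; the second has 3 states tracking the input length modulo 3. A product state is a pair (one from each), accepting exactly when both do.
          a    b  
>  q0     q1   q2 
   q1     q3   q4 
   q2     q4   q5 
   q3     q0   q6 
   q4     q6   q7 
   q5     q7   q8 
   q6     q2   q9 
   q7     q9  q10 
   q8    q10  q11 
   q9     q5  q12 
   q10   q12  q13 
   q11   q13  q14 
   q12    q8  q15 
 * q13   q15  q16 
   q14   q16  q16 
   q15   q11  q17 
   q16   q17  q17 
   q17   q14  q14 
(> = start, * = accepting)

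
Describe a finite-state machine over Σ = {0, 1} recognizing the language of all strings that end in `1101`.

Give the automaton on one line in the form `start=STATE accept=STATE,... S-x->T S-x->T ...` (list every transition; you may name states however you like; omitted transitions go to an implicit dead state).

start=A accept=E A-0->A A-1->B B-0->A B-1->C C-0->D C-1->C D-0->A D-1->E E-0->A E-1->C

Let each state record the length of the longest suffix of the input read so far that is also a prefix of `1101`. B means the last symbol is `1`; C means the last 2 symbols are `11`; D means the last 3 symbols are `110`; E means the last 4 symbols are `1101`. Accept only at E, where the string currently ends in `1101`.
       0  1 
>  A   A  B 
   B   A  C 
   C   D  C 
   D   A  E 
 * E   A  C 
(> = start, * = accepting)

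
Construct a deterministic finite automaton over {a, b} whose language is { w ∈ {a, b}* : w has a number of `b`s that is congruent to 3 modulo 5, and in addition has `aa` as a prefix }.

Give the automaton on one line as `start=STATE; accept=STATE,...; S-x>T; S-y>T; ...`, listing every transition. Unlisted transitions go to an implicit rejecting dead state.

start=q0; accept=q6; q0-a>q1; q0-b>q2; q1-a>q3; q1-b>q2; q2-a>q2; q2-b>q2; q3-a>q3; q3-b>q4; q4-a>q4; q4-b>q5; q5-a>q5; q5-b>q6; q6-a>q6; q6-b>q7; q7-a>q7; q7-b>q3

Handle the two conditions separately and then intersect. One (5 states) tracks the count of `b`s modulo 5; the other (4 states) tracks whether the input so far still matches the prefix `aa`. Each combined state is a pair, one component from each; accept when both components accept. Minimizing collapses redundant product states.
8 states suffice.
        a   b  
>  q0   q1  q2 
   q1   q3  q2 
   q2   q2  q2 
   q3   q3  q4 
   q4   q4  q5 
   q5   q5  q6 
 * q6   q6  q7 
   q7   q7  q3 
(> = start, * = accepting)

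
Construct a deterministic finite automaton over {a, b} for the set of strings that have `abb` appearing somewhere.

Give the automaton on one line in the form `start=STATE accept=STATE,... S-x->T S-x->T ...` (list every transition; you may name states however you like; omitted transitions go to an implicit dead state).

start=q0 accept=q3 q0-a->q1 q0-b->q0 q1-a->q1 q1-b->q2 q2-a->q1 q2-b->q3 q3-a->q3 q3-b->q3

Track how much of `abb` has been matched so far: state q0 is no progress, q3 is the absorbing accept state reached once `abb` has occurred. Intermediate states record partial matches; on a mismatch, fall back to the longest reusable overlap.
4 states suffice.
        a   b  
>  q0   q1  q0 
   q1   q1  q2 
   q2   q1  q3 
 * q3   q3  q3 
(> = start, * = accepting)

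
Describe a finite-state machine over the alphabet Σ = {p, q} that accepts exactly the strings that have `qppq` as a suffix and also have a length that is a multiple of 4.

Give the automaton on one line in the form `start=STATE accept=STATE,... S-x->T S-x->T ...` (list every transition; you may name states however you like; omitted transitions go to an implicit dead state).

Handle the two conditions separately and then intersect. One (5 states) tracks how much of the suffix `qppq` has currently been matched; the other (4 states) tracks the input length modulo 4. Each combined state is a pair, one component from each; accept when both components accept. Equivalent product states are then merged.
An 8-state machine:
        p   q  
>  s0   s1  s2 
   s1   s3  s3 
   s2   s4  s3 
   s3   s5  s5 
   s4   s6  s5 
   s5   s0  s0 
   s6   s0  s7 
 * s7   s1  s2 
(> = start, * = accepting)

start=s0 accept=s7 s0-p->s1 s0-q->s2 s1-p->s3 s1-q->s3 s2-p->s4 s2-q->s3 s3-p->s5 s3-q->s5 s4-p->s6 s4-q->s5 s5-p->s0 s5-q->s0 s6-p->s0 s6-q->s7 s7-p->s1 s7-q->s2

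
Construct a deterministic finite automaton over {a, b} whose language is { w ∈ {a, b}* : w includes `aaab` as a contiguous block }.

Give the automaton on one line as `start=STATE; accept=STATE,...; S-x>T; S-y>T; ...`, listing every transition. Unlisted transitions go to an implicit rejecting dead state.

start=s0; accept=s4; s0-a>s1; s0-b>s0; s1-a>s2; s1-b>s0; s2-a>s3; s2-b>s0; s3-a>s3; s3-b>s4; s4-a>s4; s4-b>s4

States s0..s3 record the length of the longest prefix of `aaab` that matches the current input suffix. Reaching s4 means `aaab` has been seen, and we stay there forever. Accept from s4.
A 5-state machine:
        a   b  
>  s0   s1  s0 
   s1   s2  s0 
   s2   s3  s0 
   s3   s3  s4 
 * s4   s4  s4 
(> = start, * = accepting)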